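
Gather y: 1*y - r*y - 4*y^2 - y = -r*y - 4*y^2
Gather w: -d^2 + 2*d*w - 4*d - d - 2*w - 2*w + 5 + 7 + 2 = -d^2 - 5*d + w*(2*d - 4) + 14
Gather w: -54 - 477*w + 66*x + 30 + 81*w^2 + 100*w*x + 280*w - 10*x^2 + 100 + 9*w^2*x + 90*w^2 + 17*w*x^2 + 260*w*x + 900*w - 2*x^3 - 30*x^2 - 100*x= w^2*(9*x + 171) + w*(17*x^2 + 360*x + 703) - 2*x^3 - 40*x^2 - 34*x + 76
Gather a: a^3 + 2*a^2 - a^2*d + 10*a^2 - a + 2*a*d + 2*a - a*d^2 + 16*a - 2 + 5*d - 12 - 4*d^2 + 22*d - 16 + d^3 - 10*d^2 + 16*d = a^3 + a^2*(12 - d) + a*(-d^2 + 2*d + 17) + d^3 - 14*d^2 + 43*d - 30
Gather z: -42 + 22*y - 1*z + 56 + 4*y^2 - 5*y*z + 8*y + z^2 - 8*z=4*y^2 + 30*y + z^2 + z*(-5*y - 9) + 14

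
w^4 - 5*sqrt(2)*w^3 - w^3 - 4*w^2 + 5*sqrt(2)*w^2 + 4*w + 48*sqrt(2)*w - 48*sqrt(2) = (w - 1)*(w - 4*sqrt(2))*(w - 3*sqrt(2))*(w + 2*sqrt(2))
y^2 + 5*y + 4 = (y + 1)*(y + 4)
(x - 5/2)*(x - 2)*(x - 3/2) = x^3 - 6*x^2 + 47*x/4 - 15/2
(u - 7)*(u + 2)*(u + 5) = u^3 - 39*u - 70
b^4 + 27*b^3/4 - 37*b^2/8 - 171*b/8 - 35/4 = (b - 2)*(b + 1/2)*(b + 5/4)*(b + 7)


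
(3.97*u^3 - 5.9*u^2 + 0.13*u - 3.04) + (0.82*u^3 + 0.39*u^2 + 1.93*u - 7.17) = 4.79*u^3 - 5.51*u^2 + 2.06*u - 10.21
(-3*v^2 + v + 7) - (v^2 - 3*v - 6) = -4*v^2 + 4*v + 13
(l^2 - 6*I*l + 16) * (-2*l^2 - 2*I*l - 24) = -2*l^4 + 10*I*l^3 - 68*l^2 + 112*I*l - 384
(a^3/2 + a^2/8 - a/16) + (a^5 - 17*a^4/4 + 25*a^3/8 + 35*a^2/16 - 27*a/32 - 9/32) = a^5 - 17*a^4/4 + 29*a^3/8 + 37*a^2/16 - 29*a/32 - 9/32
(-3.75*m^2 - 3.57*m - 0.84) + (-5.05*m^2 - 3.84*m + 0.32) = -8.8*m^2 - 7.41*m - 0.52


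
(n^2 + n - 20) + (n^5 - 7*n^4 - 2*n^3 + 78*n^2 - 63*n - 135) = n^5 - 7*n^4 - 2*n^3 + 79*n^2 - 62*n - 155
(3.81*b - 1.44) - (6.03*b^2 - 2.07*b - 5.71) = -6.03*b^2 + 5.88*b + 4.27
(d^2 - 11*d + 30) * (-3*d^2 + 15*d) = -3*d^4 + 48*d^3 - 255*d^2 + 450*d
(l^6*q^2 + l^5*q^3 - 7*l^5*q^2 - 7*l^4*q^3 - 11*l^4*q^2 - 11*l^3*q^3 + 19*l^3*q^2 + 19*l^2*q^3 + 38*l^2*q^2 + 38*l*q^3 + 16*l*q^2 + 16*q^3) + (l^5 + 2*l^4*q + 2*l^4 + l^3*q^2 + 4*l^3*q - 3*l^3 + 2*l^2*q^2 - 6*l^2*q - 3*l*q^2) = l^6*q^2 + l^5*q^3 - 7*l^5*q^2 + l^5 - 7*l^4*q^3 - 11*l^4*q^2 + 2*l^4*q + 2*l^4 - 11*l^3*q^3 + 20*l^3*q^2 + 4*l^3*q - 3*l^3 + 19*l^2*q^3 + 40*l^2*q^2 - 6*l^2*q + 38*l*q^3 + 13*l*q^2 + 16*q^3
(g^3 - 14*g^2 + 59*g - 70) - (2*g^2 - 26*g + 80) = g^3 - 16*g^2 + 85*g - 150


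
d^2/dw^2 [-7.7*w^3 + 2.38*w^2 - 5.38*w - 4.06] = 4.76 - 46.2*w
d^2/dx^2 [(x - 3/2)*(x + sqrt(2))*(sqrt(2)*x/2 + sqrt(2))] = 3*sqrt(2)*x + sqrt(2)/2 + 2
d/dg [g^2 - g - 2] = 2*g - 1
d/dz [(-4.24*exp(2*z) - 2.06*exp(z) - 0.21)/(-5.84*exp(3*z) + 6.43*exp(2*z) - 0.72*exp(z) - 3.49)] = (-24.7616*exp(4*z) - 24.0608*exp(3*z) + 12.6194*exp(2*z) + 32.2958*exp(z) + 7.0382)*exp(z)/(34.1056*exp(6*z) - 75.1024*exp(5*z) + 49.7545*exp(4*z) + 31.504*exp(3*z) - 44.363*exp(2*z) + 5.0256*exp(z) + 12.1801)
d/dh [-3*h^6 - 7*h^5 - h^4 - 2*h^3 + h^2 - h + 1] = -18*h^5 - 35*h^4 - 4*h^3 - 6*h^2 + 2*h - 1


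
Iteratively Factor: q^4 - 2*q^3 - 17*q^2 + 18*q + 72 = (q + 3)*(q^3 - 5*q^2 - 2*q + 24) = (q - 4)*(q + 3)*(q^2 - q - 6) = (q - 4)*(q + 2)*(q + 3)*(q - 3)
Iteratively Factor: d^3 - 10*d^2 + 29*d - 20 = (d - 5)*(d^2 - 5*d + 4) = (d - 5)*(d - 1)*(d - 4)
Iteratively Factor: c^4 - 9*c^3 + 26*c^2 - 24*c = (c - 3)*(c^3 - 6*c^2 + 8*c) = c*(c - 3)*(c^2 - 6*c + 8) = c*(c - 4)*(c - 3)*(c - 2)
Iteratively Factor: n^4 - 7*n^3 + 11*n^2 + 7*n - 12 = (n - 1)*(n^3 - 6*n^2 + 5*n + 12) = (n - 4)*(n - 1)*(n^2 - 2*n - 3) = (n - 4)*(n - 1)*(n + 1)*(n - 3)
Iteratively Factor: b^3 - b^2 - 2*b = (b - 2)*(b^2 + b) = b*(b - 2)*(b + 1)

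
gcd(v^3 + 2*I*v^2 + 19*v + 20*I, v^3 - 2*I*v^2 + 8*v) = v - 4*I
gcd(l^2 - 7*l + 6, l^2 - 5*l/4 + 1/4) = l - 1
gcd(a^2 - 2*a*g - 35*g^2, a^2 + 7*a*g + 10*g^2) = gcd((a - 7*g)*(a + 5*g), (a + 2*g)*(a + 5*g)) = a + 5*g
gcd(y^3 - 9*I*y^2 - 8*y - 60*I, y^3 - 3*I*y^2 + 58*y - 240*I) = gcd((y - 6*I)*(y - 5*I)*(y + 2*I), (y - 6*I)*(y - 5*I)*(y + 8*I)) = y^2 - 11*I*y - 30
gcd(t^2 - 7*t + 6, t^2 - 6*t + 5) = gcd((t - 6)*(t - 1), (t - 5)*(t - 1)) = t - 1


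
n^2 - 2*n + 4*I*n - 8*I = (n - 2)*(n + 4*I)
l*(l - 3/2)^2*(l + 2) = l^4 - l^3 - 15*l^2/4 + 9*l/2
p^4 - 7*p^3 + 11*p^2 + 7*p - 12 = (p - 4)*(p - 3)*(p - 1)*(p + 1)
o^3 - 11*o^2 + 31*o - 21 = (o - 7)*(o - 3)*(o - 1)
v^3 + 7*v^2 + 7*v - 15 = (v - 1)*(v + 3)*(v + 5)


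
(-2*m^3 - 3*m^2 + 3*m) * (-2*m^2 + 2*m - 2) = 4*m^5 + 2*m^4 - 8*m^3 + 12*m^2 - 6*m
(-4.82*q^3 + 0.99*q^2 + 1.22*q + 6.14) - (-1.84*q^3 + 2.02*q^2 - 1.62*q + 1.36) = -2.98*q^3 - 1.03*q^2 + 2.84*q + 4.78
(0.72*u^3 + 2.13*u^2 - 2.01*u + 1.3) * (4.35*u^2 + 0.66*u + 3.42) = 3.132*u^5 + 9.7407*u^4 - 4.8753*u^3 + 11.613*u^2 - 6.0162*u + 4.446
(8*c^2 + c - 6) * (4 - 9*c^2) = -72*c^4 - 9*c^3 + 86*c^2 + 4*c - 24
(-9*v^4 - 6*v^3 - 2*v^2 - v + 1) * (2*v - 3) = -18*v^5 + 15*v^4 + 14*v^3 + 4*v^2 + 5*v - 3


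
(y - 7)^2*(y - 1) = y^3 - 15*y^2 + 63*y - 49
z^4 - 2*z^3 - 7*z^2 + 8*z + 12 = (z - 3)*(z - 2)*(z + 1)*(z + 2)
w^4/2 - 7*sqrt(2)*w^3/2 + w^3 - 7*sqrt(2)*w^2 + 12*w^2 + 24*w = w*(w/2 + 1)*(w - 4*sqrt(2))*(w - 3*sqrt(2))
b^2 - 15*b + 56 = (b - 8)*(b - 7)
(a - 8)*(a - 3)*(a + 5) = a^3 - 6*a^2 - 31*a + 120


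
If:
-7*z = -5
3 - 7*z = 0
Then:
No Solution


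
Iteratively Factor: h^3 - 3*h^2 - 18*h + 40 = (h - 5)*(h^2 + 2*h - 8) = (h - 5)*(h - 2)*(h + 4)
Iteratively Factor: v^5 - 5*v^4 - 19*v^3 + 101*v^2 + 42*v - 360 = (v - 5)*(v^4 - 19*v^2 + 6*v + 72) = (v - 5)*(v + 4)*(v^3 - 4*v^2 - 3*v + 18) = (v - 5)*(v + 2)*(v + 4)*(v^2 - 6*v + 9) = (v - 5)*(v - 3)*(v + 2)*(v + 4)*(v - 3)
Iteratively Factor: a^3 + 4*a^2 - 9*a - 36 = (a - 3)*(a^2 + 7*a + 12) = (a - 3)*(a + 3)*(a + 4)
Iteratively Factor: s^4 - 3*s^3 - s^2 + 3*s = (s - 1)*(s^3 - 2*s^2 - 3*s) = (s - 1)*(s + 1)*(s^2 - 3*s) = (s - 3)*(s - 1)*(s + 1)*(s)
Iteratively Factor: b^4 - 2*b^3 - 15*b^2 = (b - 5)*(b^3 + 3*b^2) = (b - 5)*(b + 3)*(b^2) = b*(b - 5)*(b + 3)*(b)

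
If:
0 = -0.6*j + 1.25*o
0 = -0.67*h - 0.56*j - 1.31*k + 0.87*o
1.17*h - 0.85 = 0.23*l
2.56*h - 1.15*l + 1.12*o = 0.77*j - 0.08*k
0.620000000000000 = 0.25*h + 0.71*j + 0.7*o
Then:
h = 1.25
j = 0.29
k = -0.67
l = 2.69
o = 0.14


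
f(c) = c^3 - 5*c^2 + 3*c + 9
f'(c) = 3*c^2 - 10*c + 3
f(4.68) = 16.03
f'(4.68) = 21.91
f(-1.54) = -11.13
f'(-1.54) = 25.51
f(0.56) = 9.29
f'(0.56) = -1.66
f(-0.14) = 8.48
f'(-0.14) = 4.46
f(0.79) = 8.74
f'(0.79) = -3.03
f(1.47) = 5.78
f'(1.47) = -5.22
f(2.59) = 0.60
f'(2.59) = -2.78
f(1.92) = 3.41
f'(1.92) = -5.14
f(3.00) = 0.00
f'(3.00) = 0.00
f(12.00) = 1053.00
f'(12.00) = 315.00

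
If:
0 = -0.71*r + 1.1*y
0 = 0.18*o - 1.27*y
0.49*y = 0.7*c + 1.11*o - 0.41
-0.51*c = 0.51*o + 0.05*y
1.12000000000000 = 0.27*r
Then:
No Solution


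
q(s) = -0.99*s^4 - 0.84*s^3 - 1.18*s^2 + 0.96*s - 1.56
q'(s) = -3.96*s^3 - 2.52*s^2 - 2.36*s + 0.96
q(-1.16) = -4.74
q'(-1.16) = 6.49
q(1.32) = -7.29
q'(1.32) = -15.65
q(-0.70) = -2.76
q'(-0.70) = 2.74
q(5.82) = -1337.40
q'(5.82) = -878.80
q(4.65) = -569.93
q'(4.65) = -462.66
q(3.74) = -252.11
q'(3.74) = -250.28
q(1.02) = -3.77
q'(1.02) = -8.27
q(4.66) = -574.57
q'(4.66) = -465.49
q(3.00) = -112.17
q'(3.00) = -135.72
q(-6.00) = -1151.40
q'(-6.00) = 779.76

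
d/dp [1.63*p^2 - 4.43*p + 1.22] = 3.26*p - 4.43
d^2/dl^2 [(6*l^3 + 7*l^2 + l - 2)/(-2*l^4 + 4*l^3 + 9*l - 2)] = 4*(-12*l^9 - 42*l^8 + 72*l^7 - 362*l^6 - 54*l^5 + 471*l^4 - 437*l^3 + 222*l^2 - 12*l + 58)/(8*l^12 - 48*l^11 + 96*l^10 - 172*l^9 + 456*l^8 - 528*l^7 + 582*l^6 - 1188*l^5 + 456*l^4 - 777*l^3 + 486*l^2 - 108*l + 8)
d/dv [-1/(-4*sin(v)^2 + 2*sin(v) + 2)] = (1 - 4*sin(v))*cos(v)/(2*(sin(v) + cos(2*v))^2)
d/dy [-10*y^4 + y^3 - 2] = y^2*(3 - 40*y)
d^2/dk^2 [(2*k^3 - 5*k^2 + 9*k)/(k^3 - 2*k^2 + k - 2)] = 2*(-k^6 + 21*k^5 - 15*k^4 - 59*k^3 + 156*k^2 - 84*k - 2)/(k^9 - 6*k^8 + 15*k^7 - 26*k^6 + 39*k^5 - 42*k^4 + 37*k^3 - 30*k^2 + 12*k - 8)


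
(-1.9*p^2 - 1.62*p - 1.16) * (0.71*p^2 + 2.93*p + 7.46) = -1.349*p^4 - 6.7172*p^3 - 19.7442*p^2 - 15.484*p - 8.6536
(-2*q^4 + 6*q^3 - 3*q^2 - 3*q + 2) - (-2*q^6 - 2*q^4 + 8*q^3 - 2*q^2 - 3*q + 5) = 2*q^6 - 2*q^3 - q^2 - 3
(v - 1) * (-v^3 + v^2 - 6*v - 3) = -v^4 + 2*v^3 - 7*v^2 + 3*v + 3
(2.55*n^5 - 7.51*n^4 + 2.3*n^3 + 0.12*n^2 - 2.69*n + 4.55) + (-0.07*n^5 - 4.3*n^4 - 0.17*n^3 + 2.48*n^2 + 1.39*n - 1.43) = 2.48*n^5 - 11.81*n^4 + 2.13*n^3 + 2.6*n^2 - 1.3*n + 3.12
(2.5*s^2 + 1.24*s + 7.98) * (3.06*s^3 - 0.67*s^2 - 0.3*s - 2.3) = 7.65*s^5 + 2.1194*s^4 + 22.838*s^3 - 11.4686*s^2 - 5.246*s - 18.354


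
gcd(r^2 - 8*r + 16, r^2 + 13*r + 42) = 1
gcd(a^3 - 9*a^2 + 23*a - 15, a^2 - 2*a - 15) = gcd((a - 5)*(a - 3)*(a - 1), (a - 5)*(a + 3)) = a - 5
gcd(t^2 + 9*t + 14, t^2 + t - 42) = t + 7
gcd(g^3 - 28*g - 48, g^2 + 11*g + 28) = g + 4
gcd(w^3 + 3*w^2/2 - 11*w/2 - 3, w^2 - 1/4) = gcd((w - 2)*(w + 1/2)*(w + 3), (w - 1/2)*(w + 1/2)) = w + 1/2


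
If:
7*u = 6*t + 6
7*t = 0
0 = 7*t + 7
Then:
No Solution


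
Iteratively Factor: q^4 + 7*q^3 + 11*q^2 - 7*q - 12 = (q + 3)*(q^3 + 4*q^2 - q - 4) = (q + 1)*(q + 3)*(q^2 + 3*q - 4) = (q - 1)*(q + 1)*(q + 3)*(q + 4)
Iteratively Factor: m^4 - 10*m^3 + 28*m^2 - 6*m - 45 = (m + 1)*(m^3 - 11*m^2 + 39*m - 45) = (m - 5)*(m + 1)*(m^2 - 6*m + 9) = (m - 5)*(m - 3)*(m + 1)*(m - 3)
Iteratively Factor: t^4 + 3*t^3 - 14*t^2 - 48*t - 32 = (t + 1)*(t^3 + 2*t^2 - 16*t - 32) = (t + 1)*(t + 4)*(t^2 - 2*t - 8) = (t - 4)*(t + 1)*(t + 4)*(t + 2)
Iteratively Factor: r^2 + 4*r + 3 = (r + 1)*(r + 3)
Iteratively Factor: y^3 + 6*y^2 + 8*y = (y + 4)*(y^2 + 2*y) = (y + 2)*(y + 4)*(y)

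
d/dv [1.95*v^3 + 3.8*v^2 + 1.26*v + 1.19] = 5.85*v^2 + 7.6*v + 1.26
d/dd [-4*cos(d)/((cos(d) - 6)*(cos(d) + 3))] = 4*(sin(d)^2 - 19)*sin(d)/((cos(d) - 6)^2*(cos(d) + 3)^2)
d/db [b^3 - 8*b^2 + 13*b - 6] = 3*b^2 - 16*b + 13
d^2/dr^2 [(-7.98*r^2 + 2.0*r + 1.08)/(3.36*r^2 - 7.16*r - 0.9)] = (-338.800896*r^3 - 71.6325119999999*r^2 - 119.605248*r + 78.561936)/(37.933056*r^6 - 242.500608*r^5 + 486.275328*r^4 - 237.150656*r^3 - 130.25232*r^2 - 17.3988*r - 0.729)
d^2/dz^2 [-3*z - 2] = 0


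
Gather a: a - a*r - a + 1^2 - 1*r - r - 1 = -a*r - 2*r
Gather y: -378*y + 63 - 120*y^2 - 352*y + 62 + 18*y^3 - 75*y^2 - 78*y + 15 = 18*y^3 - 195*y^2 - 808*y + 140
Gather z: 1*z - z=0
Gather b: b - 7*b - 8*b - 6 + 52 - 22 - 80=-14*b - 56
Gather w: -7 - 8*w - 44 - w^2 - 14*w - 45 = -w^2 - 22*w - 96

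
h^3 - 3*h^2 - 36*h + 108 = (h - 6)*(h - 3)*(h + 6)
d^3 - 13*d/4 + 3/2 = (d - 3/2)*(d - 1/2)*(d + 2)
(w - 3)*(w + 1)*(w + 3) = w^3 + w^2 - 9*w - 9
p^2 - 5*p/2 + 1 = (p - 2)*(p - 1/2)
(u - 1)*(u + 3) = u^2 + 2*u - 3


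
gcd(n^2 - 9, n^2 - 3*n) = n - 3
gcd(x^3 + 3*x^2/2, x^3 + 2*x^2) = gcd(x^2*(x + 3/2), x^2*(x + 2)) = x^2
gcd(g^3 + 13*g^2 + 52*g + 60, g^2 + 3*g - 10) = g + 5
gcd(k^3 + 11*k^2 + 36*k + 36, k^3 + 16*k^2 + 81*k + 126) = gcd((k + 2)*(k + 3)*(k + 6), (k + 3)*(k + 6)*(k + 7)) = k^2 + 9*k + 18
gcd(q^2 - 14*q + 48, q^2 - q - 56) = q - 8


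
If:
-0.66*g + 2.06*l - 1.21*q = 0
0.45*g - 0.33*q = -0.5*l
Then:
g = 0.0595067621320605*q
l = 0.606443914081146*q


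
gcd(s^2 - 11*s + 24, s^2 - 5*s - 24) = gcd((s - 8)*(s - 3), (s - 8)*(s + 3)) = s - 8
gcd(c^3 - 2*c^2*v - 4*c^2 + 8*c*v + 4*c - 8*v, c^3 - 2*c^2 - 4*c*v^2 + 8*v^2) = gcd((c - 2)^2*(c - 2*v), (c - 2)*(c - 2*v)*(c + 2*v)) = -c^2 + 2*c*v + 2*c - 4*v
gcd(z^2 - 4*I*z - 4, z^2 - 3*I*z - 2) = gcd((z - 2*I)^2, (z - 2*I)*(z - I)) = z - 2*I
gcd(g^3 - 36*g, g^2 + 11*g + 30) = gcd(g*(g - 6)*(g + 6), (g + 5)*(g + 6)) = g + 6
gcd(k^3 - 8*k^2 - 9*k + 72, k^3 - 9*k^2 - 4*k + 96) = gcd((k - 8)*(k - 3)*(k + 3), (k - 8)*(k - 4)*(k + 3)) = k^2 - 5*k - 24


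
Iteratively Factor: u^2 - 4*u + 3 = (u - 3)*(u - 1)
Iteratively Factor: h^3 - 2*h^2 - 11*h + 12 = (h - 4)*(h^2 + 2*h - 3) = (h - 4)*(h - 1)*(h + 3)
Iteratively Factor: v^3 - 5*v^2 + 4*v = (v - 4)*(v^2 - v) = (v - 4)*(v - 1)*(v)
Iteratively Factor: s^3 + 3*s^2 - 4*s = (s + 4)*(s^2 - s) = (s - 1)*(s + 4)*(s)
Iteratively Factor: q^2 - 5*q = (q)*(q - 5)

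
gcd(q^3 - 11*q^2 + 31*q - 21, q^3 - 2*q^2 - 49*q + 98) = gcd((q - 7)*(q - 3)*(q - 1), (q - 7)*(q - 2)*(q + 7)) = q - 7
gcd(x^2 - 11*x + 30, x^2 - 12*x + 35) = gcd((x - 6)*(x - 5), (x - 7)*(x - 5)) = x - 5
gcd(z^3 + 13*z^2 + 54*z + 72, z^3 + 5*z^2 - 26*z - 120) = z^2 + 10*z + 24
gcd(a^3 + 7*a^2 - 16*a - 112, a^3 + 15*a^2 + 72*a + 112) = a^2 + 11*a + 28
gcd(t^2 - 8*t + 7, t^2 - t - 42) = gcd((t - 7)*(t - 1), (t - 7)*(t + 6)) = t - 7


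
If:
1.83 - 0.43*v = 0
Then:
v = 4.26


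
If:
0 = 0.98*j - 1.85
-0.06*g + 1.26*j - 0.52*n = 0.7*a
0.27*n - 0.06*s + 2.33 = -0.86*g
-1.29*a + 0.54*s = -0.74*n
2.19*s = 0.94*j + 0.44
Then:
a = 1.85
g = -3.42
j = 1.89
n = 2.48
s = 1.01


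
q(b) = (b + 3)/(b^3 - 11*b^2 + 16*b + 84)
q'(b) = (b + 3)*(-3*b^2 + 22*b - 16)/(b^3 - 11*b^2 + 16*b + 84)^2 + 1/(b^3 - 11*b^2 + 16*b + 84) = (b^3 - 11*b^2 + 16*b - (b + 3)*(3*b^2 - 22*b + 16) + 84)/(b^3 - 11*b^2 + 16*b + 84)^2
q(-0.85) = 0.03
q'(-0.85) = -0.00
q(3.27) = 0.12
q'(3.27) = 0.07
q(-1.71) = 0.07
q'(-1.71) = -0.16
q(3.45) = 0.13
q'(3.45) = 0.08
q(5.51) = 1.55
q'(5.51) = 4.18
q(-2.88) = -0.00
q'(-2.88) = -0.02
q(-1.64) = 0.06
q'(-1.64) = -0.10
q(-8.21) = 0.00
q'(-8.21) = 0.00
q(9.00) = 0.18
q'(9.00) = -0.15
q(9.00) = 0.18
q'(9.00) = -0.15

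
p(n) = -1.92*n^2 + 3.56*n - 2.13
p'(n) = 3.56 - 3.84*n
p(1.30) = -0.75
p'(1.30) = -1.43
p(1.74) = -1.75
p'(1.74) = -3.12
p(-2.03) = -17.27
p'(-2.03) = 11.36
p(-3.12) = -31.93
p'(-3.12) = 15.54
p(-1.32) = -10.17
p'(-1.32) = 8.63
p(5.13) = -34.40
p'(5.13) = -16.14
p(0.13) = -1.70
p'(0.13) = 3.06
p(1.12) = -0.55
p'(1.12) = -0.74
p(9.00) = -125.61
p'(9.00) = -31.00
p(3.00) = -8.73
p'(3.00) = -7.96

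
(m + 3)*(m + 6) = m^2 + 9*m + 18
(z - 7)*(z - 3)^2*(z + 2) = z^4 - 11*z^3 + 25*z^2 + 39*z - 126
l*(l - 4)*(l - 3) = l^3 - 7*l^2 + 12*l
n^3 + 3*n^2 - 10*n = n*(n - 2)*(n + 5)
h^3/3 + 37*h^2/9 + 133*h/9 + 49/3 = (h/3 + 1)*(h + 7/3)*(h + 7)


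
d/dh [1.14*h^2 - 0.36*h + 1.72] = 2.28*h - 0.36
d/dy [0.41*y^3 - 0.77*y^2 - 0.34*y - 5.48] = 1.23*y^2 - 1.54*y - 0.34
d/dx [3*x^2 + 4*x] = 6*x + 4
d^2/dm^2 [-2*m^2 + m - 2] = -4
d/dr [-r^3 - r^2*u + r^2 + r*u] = -3*r^2 - 2*r*u + 2*r + u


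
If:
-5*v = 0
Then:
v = 0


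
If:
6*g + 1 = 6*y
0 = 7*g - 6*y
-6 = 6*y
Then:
No Solution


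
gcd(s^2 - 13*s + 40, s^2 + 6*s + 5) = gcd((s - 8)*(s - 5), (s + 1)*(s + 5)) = 1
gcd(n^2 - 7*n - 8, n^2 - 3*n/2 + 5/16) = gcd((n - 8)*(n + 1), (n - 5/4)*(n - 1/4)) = 1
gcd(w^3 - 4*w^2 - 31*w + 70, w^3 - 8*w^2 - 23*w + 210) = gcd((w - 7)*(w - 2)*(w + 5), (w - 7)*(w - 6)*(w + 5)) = w^2 - 2*w - 35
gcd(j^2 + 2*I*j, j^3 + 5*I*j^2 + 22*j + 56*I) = j + 2*I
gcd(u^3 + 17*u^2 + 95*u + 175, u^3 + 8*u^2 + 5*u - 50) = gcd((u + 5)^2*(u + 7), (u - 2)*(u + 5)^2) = u^2 + 10*u + 25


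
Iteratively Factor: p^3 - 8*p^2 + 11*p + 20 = (p - 5)*(p^2 - 3*p - 4) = (p - 5)*(p + 1)*(p - 4)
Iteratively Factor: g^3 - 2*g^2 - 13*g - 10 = (g + 2)*(g^2 - 4*g - 5) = (g + 1)*(g + 2)*(g - 5)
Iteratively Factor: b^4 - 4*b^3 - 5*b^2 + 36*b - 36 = (b - 2)*(b^3 - 2*b^2 - 9*b + 18) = (b - 3)*(b - 2)*(b^2 + b - 6) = (b - 3)*(b - 2)^2*(b + 3)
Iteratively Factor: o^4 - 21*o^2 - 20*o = (o + 1)*(o^3 - o^2 - 20*o) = o*(o + 1)*(o^2 - o - 20) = o*(o - 5)*(o + 1)*(o + 4)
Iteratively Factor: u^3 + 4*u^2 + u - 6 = (u + 2)*(u^2 + 2*u - 3) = (u - 1)*(u + 2)*(u + 3)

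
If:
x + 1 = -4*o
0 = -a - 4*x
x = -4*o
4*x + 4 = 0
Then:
No Solution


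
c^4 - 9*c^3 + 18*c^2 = c^2*(c - 6)*(c - 3)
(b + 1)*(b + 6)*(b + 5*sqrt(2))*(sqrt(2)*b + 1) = sqrt(2)*b^4 + 7*sqrt(2)*b^3 + 11*b^3 + 11*sqrt(2)*b^2 + 77*b^2 + 35*sqrt(2)*b + 66*b + 30*sqrt(2)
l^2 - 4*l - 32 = (l - 8)*(l + 4)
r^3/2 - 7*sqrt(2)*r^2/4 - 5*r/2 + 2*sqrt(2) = (r/2 + sqrt(2)/2)*(r - 4*sqrt(2))*(r - sqrt(2)/2)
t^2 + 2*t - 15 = (t - 3)*(t + 5)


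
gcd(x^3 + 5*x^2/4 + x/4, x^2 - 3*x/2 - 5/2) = x + 1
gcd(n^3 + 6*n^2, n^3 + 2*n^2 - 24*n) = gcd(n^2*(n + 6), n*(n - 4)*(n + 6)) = n^2 + 6*n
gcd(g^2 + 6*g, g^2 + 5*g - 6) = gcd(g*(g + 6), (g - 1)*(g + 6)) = g + 6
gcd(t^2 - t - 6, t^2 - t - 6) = t^2 - t - 6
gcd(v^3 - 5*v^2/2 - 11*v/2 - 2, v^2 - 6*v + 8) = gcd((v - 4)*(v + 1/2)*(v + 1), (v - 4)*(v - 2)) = v - 4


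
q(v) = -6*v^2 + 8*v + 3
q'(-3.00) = 44.00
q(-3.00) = -75.00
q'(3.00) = -28.00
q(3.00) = -27.00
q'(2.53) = -22.36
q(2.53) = -15.17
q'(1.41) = -8.92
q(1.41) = 2.35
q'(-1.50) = 26.00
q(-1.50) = -22.50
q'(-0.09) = 9.08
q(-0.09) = 2.23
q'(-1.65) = 27.80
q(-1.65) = -26.54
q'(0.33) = 4.04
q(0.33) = 4.99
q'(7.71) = -84.52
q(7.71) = -291.98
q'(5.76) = -61.12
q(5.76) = -149.99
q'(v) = 8 - 12*v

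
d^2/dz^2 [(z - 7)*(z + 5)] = 2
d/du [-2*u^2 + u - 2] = 1 - 4*u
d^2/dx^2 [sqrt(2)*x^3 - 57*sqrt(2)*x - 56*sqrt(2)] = 6*sqrt(2)*x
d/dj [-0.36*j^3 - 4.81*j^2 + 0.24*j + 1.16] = -1.08*j^2 - 9.62*j + 0.24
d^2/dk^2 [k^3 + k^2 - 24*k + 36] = 6*k + 2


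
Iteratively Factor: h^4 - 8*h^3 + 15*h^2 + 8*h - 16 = (h - 4)*(h^3 - 4*h^2 - h + 4) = (h - 4)*(h + 1)*(h^2 - 5*h + 4) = (h - 4)^2*(h + 1)*(h - 1)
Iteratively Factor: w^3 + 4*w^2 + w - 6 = (w + 3)*(w^2 + w - 2) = (w - 1)*(w + 3)*(w + 2)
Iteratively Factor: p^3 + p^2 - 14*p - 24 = (p + 2)*(p^2 - p - 12) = (p + 2)*(p + 3)*(p - 4)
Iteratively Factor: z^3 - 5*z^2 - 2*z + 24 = (z + 2)*(z^2 - 7*z + 12) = (z - 3)*(z + 2)*(z - 4)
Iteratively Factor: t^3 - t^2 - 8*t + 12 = (t - 2)*(t^2 + t - 6) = (t - 2)*(t + 3)*(t - 2)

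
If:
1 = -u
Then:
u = -1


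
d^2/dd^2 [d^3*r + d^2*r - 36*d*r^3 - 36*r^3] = 2*r*(3*d + 1)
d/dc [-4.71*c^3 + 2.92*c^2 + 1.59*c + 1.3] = -14.13*c^2 + 5.84*c + 1.59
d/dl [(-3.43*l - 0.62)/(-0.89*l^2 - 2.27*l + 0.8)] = (3.0527*l^2 + 7.7861*l - (1.78*l + 2.27)*(3.43*l + 0.62) - 2.744)/(0.89*l^2 + 2.27*l - 0.8)^2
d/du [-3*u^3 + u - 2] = 1 - 9*u^2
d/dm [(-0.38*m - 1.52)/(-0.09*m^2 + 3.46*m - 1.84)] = (-0.0342*m^2 - 0.2736*m + 5.9584)/(0.0081*m^4 - 0.6228*m^3 + 12.3028*m^2 - 12.7328*m + 3.3856)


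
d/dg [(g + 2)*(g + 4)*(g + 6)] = 3*g^2 + 24*g + 44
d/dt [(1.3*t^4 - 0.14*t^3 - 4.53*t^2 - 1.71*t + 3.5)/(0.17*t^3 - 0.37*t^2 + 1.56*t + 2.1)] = (0.221*t^6 - 0.962*t^5 + 6.9059*t^4 + 11.0646*t^3 - 10.3665*t^2 - 16.436*t - 9.051)/(0.0289*t^6 - 0.1258*t^5 + 0.6673*t^4 - 0.4404*t^3 + 0.8796*t^2 + 6.552*t + 4.41)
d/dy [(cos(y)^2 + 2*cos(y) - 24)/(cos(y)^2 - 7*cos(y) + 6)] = 3*(3*cos(y)^2 - 20*cos(y) + 52)*sin(y)/((cos(y) - 6)^2*(cos(y) - 1)^2)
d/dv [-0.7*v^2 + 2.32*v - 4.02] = 2.32 - 1.4*v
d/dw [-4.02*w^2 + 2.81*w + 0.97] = 2.81 - 8.04*w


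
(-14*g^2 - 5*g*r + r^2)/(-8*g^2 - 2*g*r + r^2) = (-7*g + r)/(-4*g + r)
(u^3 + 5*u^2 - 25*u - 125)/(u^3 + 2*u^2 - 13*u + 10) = (u^2 - 25)/(u^2 - 3*u + 2)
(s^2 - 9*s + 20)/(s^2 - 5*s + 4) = (s - 5)/(s - 1)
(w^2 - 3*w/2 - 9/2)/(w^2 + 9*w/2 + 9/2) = (w - 3)/(w + 3)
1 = 1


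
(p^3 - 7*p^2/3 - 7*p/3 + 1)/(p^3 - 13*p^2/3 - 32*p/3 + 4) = (p^2 - 2*p - 3)/(p^2 - 4*p - 12)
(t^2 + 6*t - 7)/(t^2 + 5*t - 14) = (t - 1)/(t - 2)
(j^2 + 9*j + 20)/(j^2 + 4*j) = (j + 5)/j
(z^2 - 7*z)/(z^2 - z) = (z - 7)/(z - 1)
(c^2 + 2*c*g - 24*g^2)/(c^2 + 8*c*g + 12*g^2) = (c - 4*g)/(c + 2*g)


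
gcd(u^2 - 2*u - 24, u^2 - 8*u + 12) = u - 6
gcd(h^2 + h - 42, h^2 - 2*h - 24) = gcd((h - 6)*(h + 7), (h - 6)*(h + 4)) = h - 6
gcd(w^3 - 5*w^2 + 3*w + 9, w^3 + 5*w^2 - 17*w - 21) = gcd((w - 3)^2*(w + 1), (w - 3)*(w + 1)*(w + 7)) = w^2 - 2*w - 3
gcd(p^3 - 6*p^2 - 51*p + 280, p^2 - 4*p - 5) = p - 5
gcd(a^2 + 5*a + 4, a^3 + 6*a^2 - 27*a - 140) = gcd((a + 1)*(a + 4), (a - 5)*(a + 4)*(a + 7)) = a + 4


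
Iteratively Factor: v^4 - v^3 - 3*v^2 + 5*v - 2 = (v - 1)*(v^3 - 3*v + 2) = (v - 1)^2*(v^2 + v - 2) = (v - 1)^2*(v + 2)*(v - 1)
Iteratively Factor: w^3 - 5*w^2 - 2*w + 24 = (w - 4)*(w^2 - w - 6) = (w - 4)*(w - 3)*(w + 2)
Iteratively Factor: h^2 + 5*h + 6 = (h + 3)*(h + 2)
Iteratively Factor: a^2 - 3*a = (a - 3)*(a)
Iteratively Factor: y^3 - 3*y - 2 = (y - 2)*(y^2 + 2*y + 1) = (y - 2)*(y + 1)*(y + 1)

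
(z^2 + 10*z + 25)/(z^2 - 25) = (z + 5)/(z - 5)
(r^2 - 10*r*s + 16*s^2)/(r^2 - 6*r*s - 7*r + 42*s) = (r^2 - 10*r*s + 16*s^2)/(r^2 - 6*r*s - 7*r + 42*s)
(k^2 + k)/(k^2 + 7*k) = (k + 1)/(k + 7)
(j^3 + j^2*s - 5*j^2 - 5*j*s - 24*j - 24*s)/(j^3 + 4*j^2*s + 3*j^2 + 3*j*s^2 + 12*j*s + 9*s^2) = (j - 8)/(j + 3*s)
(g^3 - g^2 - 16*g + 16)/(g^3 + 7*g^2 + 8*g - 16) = (g - 4)/(g + 4)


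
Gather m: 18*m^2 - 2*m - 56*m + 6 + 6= 18*m^2 - 58*m + 12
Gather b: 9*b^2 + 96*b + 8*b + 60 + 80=9*b^2 + 104*b + 140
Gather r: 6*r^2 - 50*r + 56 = 6*r^2 - 50*r + 56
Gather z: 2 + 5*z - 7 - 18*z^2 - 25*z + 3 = -18*z^2 - 20*z - 2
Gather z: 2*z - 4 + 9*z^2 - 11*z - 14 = 9*z^2 - 9*z - 18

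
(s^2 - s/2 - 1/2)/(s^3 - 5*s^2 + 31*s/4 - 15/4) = 2*(2*s + 1)/(4*s^2 - 16*s + 15)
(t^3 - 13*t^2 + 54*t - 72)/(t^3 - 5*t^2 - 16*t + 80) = (t^2 - 9*t + 18)/(t^2 - t - 20)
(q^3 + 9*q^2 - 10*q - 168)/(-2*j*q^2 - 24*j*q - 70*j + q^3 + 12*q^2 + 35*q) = (q^2 + 2*q - 24)/(-2*j*q - 10*j + q^2 + 5*q)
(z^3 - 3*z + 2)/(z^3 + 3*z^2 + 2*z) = (z^2 - 2*z + 1)/(z*(z + 1))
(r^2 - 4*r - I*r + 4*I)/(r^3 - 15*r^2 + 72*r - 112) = (r - I)/(r^2 - 11*r + 28)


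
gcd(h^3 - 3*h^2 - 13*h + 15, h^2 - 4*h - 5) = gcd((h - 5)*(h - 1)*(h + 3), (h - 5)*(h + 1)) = h - 5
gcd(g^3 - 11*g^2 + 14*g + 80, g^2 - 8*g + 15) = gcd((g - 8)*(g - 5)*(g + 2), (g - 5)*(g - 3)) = g - 5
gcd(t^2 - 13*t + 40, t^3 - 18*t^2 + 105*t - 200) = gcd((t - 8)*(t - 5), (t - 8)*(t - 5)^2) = t^2 - 13*t + 40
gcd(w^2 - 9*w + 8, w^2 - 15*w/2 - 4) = w - 8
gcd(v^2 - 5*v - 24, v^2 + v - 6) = v + 3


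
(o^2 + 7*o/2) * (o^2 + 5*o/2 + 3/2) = o^4 + 6*o^3 + 41*o^2/4 + 21*o/4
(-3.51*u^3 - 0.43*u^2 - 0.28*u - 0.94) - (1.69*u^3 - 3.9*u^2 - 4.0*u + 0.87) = -5.2*u^3 + 3.47*u^2 + 3.72*u - 1.81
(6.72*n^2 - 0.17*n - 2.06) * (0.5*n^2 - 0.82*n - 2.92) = 3.36*n^4 - 5.5954*n^3 - 20.513*n^2 + 2.1856*n + 6.0152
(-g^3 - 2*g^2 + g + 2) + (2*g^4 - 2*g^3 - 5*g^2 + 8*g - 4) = 2*g^4 - 3*g^3 - 7*g^2 + 9*g - 2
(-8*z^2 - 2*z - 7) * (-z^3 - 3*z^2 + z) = 8*z^5 + 26*z^4 + 5*z^3 + 19*z^2 - 7*z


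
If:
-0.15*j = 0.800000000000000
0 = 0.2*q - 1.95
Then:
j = -5.33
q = 9.75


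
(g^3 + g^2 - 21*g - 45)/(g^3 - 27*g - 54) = (g - 5)/(g - 6)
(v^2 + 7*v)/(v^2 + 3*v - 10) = v*(v + 7)/(v^2 + 3*v - 10)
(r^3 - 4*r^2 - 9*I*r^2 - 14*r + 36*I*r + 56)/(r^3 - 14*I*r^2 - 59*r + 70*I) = (r - 4)/(r - 5*I)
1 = 1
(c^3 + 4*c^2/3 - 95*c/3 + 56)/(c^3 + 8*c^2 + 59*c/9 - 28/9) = 3*(3*c^2 - 17*c + 24)/(9*c^2 + 9*c - 4)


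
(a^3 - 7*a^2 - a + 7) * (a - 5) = a^4 - 12*a^3 + 34*a^2 + 12*a - 35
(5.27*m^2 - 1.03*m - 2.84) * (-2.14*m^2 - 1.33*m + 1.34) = -11.2778*m^4 - 4.8049*m^3 + 14.5093*m^2 + 2.397*m - 3.8056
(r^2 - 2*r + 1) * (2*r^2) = 2*r^4 - 4*r^3 + 2*r^2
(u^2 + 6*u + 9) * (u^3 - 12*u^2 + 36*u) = u^5 - 6*u^4 - 27*u^3 + 108*u^2 + 324*u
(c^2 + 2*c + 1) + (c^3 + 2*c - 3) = c^3 + c^2 + 4*c - 2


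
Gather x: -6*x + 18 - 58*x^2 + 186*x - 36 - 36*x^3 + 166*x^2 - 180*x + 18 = -36*x^3 + 108*x^2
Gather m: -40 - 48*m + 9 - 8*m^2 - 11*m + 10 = -8*m^2 - 59*m - 21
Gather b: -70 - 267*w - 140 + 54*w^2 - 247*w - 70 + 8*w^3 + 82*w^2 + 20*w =8*w^3 + 136*w^2 - 494*w - 280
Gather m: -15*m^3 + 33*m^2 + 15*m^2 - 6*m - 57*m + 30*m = -15*m^3 + 48*m^2 - 33*m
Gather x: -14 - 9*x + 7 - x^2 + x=-x^2 - 8*x - 7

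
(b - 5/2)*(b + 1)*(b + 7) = b^3 + 11*b^2/2 - 13*b - 35/2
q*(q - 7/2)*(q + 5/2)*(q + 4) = q^4 + 3*q^3 - 51*q^2/4 - 35*q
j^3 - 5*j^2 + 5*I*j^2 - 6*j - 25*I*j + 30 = (j - 5)*(j + 2*I)*(j + 3*I)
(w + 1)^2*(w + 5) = w^3 + 7*w^2 + 11*w + 5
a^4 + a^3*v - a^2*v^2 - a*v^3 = a*(a - v)*(a + v)^2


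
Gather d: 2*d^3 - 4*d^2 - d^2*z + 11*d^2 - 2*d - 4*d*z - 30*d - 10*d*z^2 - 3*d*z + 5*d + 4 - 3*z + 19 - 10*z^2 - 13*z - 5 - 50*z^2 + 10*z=2*d^3 + d^2*(7 - z) + d*(-10*z^2 - 7*z - 27) - 60*z^2 - 6*z + 18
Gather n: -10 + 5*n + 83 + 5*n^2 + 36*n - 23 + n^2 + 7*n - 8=6*n^2 + 48*n + 42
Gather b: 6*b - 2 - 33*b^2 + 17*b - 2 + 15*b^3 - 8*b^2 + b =15*b^3 - 41*b^2 + 24*b - 4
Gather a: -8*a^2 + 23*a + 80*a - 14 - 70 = -8*a^2 + 103*a - 84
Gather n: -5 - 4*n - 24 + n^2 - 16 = n^2 - 4*n - 45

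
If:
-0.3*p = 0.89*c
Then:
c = -0.337078651685393*p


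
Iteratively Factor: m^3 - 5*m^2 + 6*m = (m - 2)*(m^2 - 3*m) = (m - 3)*(m - 2)*(m)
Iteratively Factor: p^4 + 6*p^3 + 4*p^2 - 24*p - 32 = (p + 4)*(p^3 + 2*p^2 - 4*p - 8) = (p + 2)*(p + 4)*(p^2 - 4) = (p - 2)*(p + 2)*(p + 4)*(p + 2)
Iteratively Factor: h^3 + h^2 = (h + 1)*(h^2) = h*(h + 1)*(h)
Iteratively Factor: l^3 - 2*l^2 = (l)*(l^2 - 2*l) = l^2*(l - 2)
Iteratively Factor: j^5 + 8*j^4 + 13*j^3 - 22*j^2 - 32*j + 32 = (j - 1)*(j^4 + 9*j^3 + 22*j^2 - 32) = (j - 1)*(j + 4)*(j^3 + 5*j^2 + 2*j - 8) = (j - 1)^2*(j + 4)*(j^2 + 6*j + 8) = (j - 1)^2*(j + 4)^2*(j + 2)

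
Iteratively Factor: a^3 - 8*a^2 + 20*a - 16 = (a - 4)*(a^2 - 4*a + 4) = (a - 4)*(a - 2)*(a - 2)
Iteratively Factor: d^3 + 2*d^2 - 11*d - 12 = (d + 1)*(d^2 + d - 12) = (d - 3)*(d + 1)*(d + 4)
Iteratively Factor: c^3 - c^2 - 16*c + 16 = (c - 1)*(c^2 - 16) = (c - 4)*(c - 1)*(c + 4)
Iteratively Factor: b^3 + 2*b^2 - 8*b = (b - 2)*(b^2 + 4*b) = b*(b - 2)*(b + 4)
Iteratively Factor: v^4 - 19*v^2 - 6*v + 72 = (v + 3)*(v^3 - 3*v^2 - 10*v + 24) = (v - 4)*(v + 3)*(v^2 + v - 6) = (v - 4)*(v + 3)^2*(v - 2)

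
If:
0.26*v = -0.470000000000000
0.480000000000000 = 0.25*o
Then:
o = 1.92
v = -1.81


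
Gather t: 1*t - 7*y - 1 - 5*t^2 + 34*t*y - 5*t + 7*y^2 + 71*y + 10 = -5*t^2 + t*(34*y - 4) + 7*y^2 + 64*y + 9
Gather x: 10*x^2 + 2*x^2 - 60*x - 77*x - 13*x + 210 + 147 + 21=12*x^2 - 150*x + 378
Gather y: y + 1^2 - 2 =y - 1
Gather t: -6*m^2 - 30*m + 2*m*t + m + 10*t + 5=-6*m^2 - 29*m + t*(2*m + 10) + 5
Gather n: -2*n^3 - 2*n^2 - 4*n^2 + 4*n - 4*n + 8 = -2*n^3 - 6*n^2 + 8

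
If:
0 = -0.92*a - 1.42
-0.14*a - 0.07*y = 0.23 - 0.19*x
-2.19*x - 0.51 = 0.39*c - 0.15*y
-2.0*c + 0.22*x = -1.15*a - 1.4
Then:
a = -1.54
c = -0.22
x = -0.26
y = -0.89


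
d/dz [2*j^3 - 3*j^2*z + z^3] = -3*j^2 + 3*z^2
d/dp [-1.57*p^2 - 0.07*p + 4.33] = -3.14*p - 0.07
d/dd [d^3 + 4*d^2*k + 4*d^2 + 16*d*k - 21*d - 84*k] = 3*d^2 + 8*d*k + 8*d + 16*k - 21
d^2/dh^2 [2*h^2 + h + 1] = 4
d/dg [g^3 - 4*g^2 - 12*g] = 3*g^2 - 8*g - 12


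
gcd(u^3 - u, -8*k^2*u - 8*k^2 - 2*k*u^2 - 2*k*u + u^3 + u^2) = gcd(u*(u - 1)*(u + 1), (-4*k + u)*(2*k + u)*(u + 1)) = u + 1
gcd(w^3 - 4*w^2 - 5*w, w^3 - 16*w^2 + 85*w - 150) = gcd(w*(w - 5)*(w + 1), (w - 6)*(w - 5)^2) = w - 5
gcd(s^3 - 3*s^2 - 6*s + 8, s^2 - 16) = s - 4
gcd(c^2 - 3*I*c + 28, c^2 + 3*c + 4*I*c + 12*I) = c + 4*I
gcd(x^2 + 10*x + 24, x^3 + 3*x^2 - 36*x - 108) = x + 6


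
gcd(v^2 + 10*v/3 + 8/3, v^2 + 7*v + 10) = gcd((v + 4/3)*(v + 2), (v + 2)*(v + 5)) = v + 2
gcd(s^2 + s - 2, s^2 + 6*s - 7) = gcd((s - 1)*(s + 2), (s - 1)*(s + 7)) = s - 1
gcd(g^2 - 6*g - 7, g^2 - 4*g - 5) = g + 1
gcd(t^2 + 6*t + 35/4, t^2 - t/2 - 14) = t + 7/2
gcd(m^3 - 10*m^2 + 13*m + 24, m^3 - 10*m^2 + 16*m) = m - 8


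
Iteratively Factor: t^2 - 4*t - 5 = (t + 1)*(t - 5)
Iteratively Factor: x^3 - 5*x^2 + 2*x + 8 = (x - 2)*(x^2 - 3*x - 4) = (x - 2)*(x + 1)*(x - 4)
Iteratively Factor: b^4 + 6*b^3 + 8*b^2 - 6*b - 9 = (b + 3)*(b^3 + 3*b^2 - b - 3) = (b + 3)^2*(b^2 - 1) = (b - 1)*(b + 3)^2*(b + 1)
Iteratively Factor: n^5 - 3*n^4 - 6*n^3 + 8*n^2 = (n)*(n^4 - 3*n^3 - 6*n^2 + 8*n) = n^2*(n^3 - 3*n^2 - 6*n + 8) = n^2*(n + 2)*(n^2 - 5*n + 4) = n^2*(n - 4)*(n + 2)*(n - 1)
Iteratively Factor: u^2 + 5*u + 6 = (u + 2)*(u + 3)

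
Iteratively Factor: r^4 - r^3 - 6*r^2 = (r - 3)*(r^3 + 2*r^2) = r*(r - 3)*(r^2 + 2*r) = r^2*(r - 3)*(r + 2)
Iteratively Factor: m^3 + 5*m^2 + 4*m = (m)*(m^2 + 5*m + 4) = m*(m + 4)*(m + 1)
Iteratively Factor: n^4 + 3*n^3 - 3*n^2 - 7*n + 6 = (n - 1)*(n^3 + 4*n^2 + n - 6) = (n - 1)*(n + 2)*(n^2 + 2*n - 3) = (n - 1)^2*(n + 2)*(n + 3)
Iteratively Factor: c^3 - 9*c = (c + 3)*(c^2 - 3*c) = c*(c + 3)*(c - 3)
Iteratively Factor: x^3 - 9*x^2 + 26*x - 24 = (x - 3)*(x^2 - 6*x + 8) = (x - 3)*(x - 2)*(x - 4)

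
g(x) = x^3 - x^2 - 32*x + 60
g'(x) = 3*x^2 - 2*x - 32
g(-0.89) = 86.98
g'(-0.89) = -27.84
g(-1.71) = 106.80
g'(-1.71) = -19.81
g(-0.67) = 80.69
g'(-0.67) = -29.31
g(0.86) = 32.38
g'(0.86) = -31.50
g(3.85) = -20.96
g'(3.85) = 4.77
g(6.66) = 97.93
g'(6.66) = 87.75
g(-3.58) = 115.86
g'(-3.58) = 13.61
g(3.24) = -20.17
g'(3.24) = -6.99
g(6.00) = 48.00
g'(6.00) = 64.00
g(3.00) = -18.00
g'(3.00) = -11.00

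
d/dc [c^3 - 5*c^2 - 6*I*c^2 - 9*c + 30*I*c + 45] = 3*c^2 - 10*c - 12*I*c - 9 + 30*I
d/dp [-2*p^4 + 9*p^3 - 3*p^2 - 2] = p*(-8*p^2 + 27*p - 6)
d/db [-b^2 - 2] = -2*b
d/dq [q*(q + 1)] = 2*q + 1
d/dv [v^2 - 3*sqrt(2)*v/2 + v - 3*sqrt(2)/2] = 2*v - 3*sqrt(2)/2 + 1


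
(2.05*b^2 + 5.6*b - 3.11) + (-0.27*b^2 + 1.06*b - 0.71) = 1.78*b^2 + 6.66*b - 3.82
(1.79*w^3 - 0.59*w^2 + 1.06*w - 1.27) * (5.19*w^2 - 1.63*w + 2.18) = 9.2901*w^5 - 5.9798*w^4 + 10.3653*w^3 - 9.6053*w^2 + 4.3809*w - 2.7686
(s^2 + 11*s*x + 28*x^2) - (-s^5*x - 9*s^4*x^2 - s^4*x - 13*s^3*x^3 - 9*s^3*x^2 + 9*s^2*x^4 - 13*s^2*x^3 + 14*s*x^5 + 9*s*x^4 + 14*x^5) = s^5*x + 9*s^4*x^2 + s^4*x + 13*s^3*x^3 + 9*s^3*x^2 - 9*s^2*x^4 + 13*s^2*x^3 + s^2 - 14*s*x^5 - 9*s*x^4 + 11*s*x - 14*x^5 + 28*x^2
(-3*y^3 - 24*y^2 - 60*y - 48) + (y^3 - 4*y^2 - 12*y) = -2*y^3 - 28*y^2 - 72*y - 48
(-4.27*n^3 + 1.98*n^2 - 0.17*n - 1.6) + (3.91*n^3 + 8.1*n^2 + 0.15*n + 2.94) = -0.359999999999999*n^3 + 10.08*n^2 - 0.02*n + 1.34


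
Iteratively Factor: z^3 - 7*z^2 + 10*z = (z)*(z^2 - 7*z + 10) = z*(z - 2)*(z - 5)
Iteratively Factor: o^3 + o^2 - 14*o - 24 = (o + 3)*(o^2 - 2*o - 8) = (o - 4)*(o + 3)*(o + 2)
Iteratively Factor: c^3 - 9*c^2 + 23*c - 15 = (c - 3)*(c^2 - 6*c + 5) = (c - 3)*(c - 1)*(c - 5)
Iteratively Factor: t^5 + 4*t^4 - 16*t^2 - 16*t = (t + 2)*(t^4 + 2*t^3 - 4*t^2 - 8*t) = (t - 2)*(t + 2)*(t^3 + 4*t^2 + 4*t) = (t - 2)*(t + 2)^2*(t^2 + 2*t) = t*(t - 2)*(t + 2)^2*(t + 2)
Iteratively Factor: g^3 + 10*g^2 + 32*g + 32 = (g + 4)*(g^2 + 6*g + 8) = (g + 4)^2*(g + 2)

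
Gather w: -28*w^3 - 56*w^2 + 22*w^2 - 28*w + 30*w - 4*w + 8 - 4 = -28*w^3 - 34*w^2 - 2*w + 4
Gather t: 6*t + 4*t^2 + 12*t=4*t^2 + 18*t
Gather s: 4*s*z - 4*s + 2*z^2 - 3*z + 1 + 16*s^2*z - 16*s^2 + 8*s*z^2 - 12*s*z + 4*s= s^2*(16*z - 16) + s*(8*z^2 - 8*z) + 2*z^2 - 3*z + 1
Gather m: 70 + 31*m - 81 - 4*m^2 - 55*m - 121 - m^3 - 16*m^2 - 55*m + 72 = -m^3 - 20*m^2 - 79*m - 60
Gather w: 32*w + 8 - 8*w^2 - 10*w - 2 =-8*w^2 + 22*w + 6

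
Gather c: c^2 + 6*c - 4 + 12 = c^2 + 6*c + 8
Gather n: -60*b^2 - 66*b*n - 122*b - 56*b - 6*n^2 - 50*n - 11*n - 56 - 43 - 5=-60*b^2 - 178*b - 6*n^2 + n*(-66*b - 61) - 104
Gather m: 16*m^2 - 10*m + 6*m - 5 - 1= 16*m^2 - 4*m - 6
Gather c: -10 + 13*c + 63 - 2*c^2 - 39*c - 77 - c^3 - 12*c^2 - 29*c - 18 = -c^3 - 14*c^2 - 55*c - 42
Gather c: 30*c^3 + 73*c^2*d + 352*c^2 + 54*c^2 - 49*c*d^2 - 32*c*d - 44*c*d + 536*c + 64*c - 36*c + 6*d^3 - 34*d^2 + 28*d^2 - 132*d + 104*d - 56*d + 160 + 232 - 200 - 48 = 30*c^3 + c^2*(73*d + 406) + c*(-49*d^2 - 76*d + 564) + 6*d^3 - 6*d^2 - 84*d + 144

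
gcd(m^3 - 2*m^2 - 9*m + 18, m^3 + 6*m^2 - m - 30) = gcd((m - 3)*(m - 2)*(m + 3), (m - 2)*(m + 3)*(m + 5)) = m^2 + m - 6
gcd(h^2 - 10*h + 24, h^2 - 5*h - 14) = 1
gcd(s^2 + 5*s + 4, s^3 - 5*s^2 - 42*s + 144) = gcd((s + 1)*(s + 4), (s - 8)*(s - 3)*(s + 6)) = 1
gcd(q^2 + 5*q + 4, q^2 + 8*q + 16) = q + 4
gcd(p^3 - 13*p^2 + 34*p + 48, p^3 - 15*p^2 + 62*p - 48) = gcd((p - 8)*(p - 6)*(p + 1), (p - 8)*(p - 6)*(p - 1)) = p^2 - 14*p + 48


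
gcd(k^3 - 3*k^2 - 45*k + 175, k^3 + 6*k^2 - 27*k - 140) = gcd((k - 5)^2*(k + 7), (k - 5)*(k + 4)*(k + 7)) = k^2 + 2*k - 35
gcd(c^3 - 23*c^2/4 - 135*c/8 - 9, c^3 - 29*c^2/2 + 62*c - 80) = c - 8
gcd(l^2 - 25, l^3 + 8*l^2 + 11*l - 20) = l + 5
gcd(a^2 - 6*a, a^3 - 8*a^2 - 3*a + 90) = a - 6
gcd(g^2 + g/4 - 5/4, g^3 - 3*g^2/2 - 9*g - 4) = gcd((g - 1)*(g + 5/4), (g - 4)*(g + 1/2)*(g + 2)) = 1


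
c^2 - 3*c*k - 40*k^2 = (c - 8*k)*(c + 5*k)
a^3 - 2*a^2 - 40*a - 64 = (a - 8)*(a + 2)*(a + 4)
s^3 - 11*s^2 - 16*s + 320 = (s - 8)^2*(s + 5)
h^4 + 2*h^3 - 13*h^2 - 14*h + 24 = (h - 3)*(h - 1)*(h + 2)*(h + 4)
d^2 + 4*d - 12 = (d - 2)*(d + 6)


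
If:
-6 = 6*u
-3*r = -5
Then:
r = 5/3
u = -1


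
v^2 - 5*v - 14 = (v - 7)*(v + 2)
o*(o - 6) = o^2 - 6*o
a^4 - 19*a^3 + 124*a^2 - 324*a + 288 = (a - 8)*(a - 6)*(a - 3)*(a - 2)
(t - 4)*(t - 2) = t^2 - 6*t + 8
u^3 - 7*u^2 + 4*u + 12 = (u - 6)*(u - 2)*(u + 1)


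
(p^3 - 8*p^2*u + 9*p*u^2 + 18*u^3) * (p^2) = p^5 - 8*p^4*u + 9*p^3*u^2 + 18*p^2*u^3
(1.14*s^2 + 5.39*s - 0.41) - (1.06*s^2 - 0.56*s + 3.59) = 0.0799999999999998*s^2 + 5.95*s - 4.0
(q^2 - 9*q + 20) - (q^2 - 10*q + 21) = q - 1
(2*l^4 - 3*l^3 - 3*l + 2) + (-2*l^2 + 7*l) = 2*l^4 - 3*l^3 - 2*l^2 + 4*l + 2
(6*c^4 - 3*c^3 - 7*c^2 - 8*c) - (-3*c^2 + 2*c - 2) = 6*c^4 - 3*c^3 - 4*c^2 - 10*c + 2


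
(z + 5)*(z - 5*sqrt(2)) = z^2 - 5*sqrt(2)*z + 5*z - 25*sqrt(2)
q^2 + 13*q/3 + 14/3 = (q + 2)*(q + 7/3)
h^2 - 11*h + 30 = (h - 6)*(h - 5)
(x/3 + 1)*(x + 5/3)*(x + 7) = x^3/3 + 35*x^2/9 + 113*x/9 + 35/3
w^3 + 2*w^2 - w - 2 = (w - 1)*(w + 1)*(w + 2)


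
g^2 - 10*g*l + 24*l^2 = (g - 6*l)*(g - 4*l)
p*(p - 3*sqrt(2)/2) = p^2 - 3*sqrt(2)*p/2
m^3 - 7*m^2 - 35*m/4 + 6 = (m - 8)*(m - 1/2)*(m + 3/2)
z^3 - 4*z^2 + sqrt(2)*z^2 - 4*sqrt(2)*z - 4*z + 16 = (z - 4)*(z - sqrt(2))*(z + 2*sqrt(2))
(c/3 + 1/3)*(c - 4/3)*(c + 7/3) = c^3/3 + 2*c^2/3 - 19*c/27 - 28/27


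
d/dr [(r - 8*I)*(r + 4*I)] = 2*r - 4*I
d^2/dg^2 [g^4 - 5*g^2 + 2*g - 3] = 12*g^2 - 10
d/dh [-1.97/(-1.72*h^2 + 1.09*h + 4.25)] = (2.1473 - 6.7768*h)/(-1.72*h^2 + 1.09*h + 4.25)^2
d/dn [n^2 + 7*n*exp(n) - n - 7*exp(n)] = 7*n*exp(n) + 2*n - 1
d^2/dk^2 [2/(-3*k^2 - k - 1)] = 4*(9*k^2 + 3*k - (6*k + 1)^2 + 3)/(3*k^2 + k + 1)^3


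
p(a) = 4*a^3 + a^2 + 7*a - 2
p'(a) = 12*a^2 + 2*a + 7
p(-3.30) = -157.96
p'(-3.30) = 131.08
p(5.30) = 658.70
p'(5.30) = 354.68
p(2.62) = 95.14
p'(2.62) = 94.61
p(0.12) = -1.14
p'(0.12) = 7.41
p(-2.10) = -49.33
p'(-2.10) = 55.72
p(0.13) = -1.06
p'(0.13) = 7.46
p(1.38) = 20.08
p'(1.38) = 32.61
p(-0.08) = -2.56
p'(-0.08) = 6.92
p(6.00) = 940.00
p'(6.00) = 451.00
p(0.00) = -2.00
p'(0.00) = 7.00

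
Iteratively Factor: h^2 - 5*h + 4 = (h - 4)*(h - 1)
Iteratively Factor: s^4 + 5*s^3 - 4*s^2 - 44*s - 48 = (s + 2)*(s^3 + 3*s^2 - 10*s - 24) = (s + 2)*(s + 4)*(s^2 - s - 6) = (s - 3)*(s + 2)*(s + 4)*(s + 2)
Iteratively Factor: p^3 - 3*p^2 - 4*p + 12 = (p - 2)*(p^2 - p - 6) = (p - 3)*(p - 2)*(p + 2)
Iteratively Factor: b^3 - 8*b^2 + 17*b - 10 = (b - 2)*(b^2 - 6*b + 5) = (b - 2)*(b - 1)*(b - 5)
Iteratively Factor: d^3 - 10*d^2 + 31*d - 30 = (d - 5)*(d^2 - 5*d + 6) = (d - 5)*(d - 3)*(d - 2)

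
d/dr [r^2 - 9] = 2*r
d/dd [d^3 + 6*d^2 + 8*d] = 3*d^2 + 12*d + 8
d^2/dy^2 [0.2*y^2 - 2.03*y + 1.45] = 0.400000000000000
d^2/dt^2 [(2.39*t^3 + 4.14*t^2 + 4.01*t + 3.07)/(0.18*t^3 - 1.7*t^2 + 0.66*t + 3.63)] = (1.730952*t^6 - 0.924048000000013*t^5 - 27.859248*t^4 + 10.192948*t^3 + 211.6239*t^2 + 304.728138*t + 130.45494)/(0.005832*t^9 - 0.16524*t^8 + 1.624752*t^7 - 5.771924*t^6 - 0.707256000000001*t^5 + 31.838004*t^4 - 17.034138*t^3 - 62.458506*t^2 + 26.090262*t + 47.832147)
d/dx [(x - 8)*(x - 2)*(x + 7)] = 3*x^2 - 6*x - 54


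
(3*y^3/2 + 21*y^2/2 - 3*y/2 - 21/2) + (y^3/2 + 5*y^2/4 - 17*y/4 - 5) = 2*y^3 + 47*y^2/4 - 23*y/4 - 31/2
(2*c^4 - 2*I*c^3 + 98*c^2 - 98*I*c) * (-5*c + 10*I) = -10*c^5 + 30*I*c^4 - 470*c^3 + 1470*I*c^2 + 980*c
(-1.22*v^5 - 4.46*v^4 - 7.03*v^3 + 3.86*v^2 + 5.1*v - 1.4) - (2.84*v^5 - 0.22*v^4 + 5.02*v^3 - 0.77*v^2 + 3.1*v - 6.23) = -4.06*v^5 - 4.24*v^4 - 12.05*v^3 + 4.63*v^2 + 2.0*v + 4.83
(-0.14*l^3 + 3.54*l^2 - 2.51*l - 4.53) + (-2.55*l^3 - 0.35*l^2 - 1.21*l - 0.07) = -2.69*l^3 + 3.19*l^2 - 3.72*l - 4.6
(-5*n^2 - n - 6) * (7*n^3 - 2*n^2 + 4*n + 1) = -35*n^5 + 3*n^4 - 60*n^3 + 3*n^2 - 25*n - 6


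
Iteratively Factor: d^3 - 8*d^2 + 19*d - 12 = (d - 1)*(d^2 - 7*d + 12) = (d - 3)*(d - 1)*(d - 4)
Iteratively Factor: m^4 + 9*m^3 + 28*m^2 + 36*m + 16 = (m + 1)*(m^3 + 8*m^2 + 20*m + 16) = (m + 1)*(m + 2)*(m^2 + 6*m + 8) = (m + 1)*(m + 2)^2*(m + 4)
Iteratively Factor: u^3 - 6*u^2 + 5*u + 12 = (u - 4)*(u^2 - 2*u - 3) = (u - 4)*(u + 1)*(u - 3)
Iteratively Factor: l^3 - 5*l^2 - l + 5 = (l - 5)*(l^2 - 1) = (l - 5)*(l - 1)*(l + 1)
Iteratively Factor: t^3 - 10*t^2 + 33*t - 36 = (t - 3)*(t^2 - 7*t + 12) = (t - 3)^2*(t - 4)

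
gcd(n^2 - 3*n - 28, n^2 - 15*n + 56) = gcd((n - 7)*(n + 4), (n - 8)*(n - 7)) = n - 7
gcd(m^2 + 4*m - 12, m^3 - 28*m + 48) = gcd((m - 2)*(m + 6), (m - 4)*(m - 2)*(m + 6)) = m^2 + 4*m - 12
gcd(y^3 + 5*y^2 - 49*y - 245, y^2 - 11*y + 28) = y - 7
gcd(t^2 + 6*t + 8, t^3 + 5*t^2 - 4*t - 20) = t + 2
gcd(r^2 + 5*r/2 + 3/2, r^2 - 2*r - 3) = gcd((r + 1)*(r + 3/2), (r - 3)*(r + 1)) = r + 1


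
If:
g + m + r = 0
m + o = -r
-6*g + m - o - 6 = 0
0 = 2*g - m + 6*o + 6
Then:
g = 0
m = 6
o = 0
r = -6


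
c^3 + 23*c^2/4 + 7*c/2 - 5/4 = (c - 1/4)*(c + 1)*(c + 5)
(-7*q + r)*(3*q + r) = -21*q^2 - 4*q*r + r^2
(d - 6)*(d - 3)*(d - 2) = d^3 - 11*d^2 + 36*d - 36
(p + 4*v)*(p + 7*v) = p^2 + 11*p*v + 28*v^2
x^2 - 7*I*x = x*(x - 7*I)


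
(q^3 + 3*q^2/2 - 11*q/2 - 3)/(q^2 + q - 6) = q + 1/2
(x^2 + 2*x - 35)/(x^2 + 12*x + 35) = (x - 5)/(x + 5)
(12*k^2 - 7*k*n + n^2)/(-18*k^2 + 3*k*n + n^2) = (-4*k + n)/(6*k + n)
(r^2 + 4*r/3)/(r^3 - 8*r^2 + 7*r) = (r + 4/3)/(r^2 - 8*r + 7)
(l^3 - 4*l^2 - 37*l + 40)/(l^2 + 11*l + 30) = (l^2 - 9*l + 8)/(l + 6)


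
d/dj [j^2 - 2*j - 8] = 2*j - 2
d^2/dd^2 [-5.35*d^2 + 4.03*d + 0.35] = -10.7000000000000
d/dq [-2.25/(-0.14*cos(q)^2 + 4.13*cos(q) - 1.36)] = (0.63*cos(q) - 9.2925)*sin(q)/(0.14*cos(q)^2 - 4.13*cos(q) + 1.36)^2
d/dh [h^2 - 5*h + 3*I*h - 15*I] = 2*h - 5 + 3*I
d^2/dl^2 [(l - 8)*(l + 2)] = 2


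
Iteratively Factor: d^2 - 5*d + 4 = (d - 4)*(d - 1)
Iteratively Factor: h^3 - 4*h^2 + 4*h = (h - 2)*(h^2 - 2*h) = (h - 2)^2*(h)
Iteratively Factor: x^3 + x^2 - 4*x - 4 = (x + 2)*(x^2 - x - 2) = (x - 2)*(x + 2)*(x + 1)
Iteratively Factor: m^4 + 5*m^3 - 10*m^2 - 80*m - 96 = (m + 3)*(m^3 + 2*m^2 - 16*m - 32) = (m + 2)*(m + 3)*(m^2 - 16) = (m + 2)*(m + 3)*(m + 4)*(m - 4)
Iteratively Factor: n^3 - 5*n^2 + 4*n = (n - 1)*(n^2 - 4*n) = (n - 4)*(n - 1)*(n)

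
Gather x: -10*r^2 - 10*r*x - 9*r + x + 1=-10*r^2 - 9*r + x*(1 - 10*r) + 1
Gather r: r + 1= r + 1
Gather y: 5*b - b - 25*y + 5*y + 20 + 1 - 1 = 4*b - 20*y + 20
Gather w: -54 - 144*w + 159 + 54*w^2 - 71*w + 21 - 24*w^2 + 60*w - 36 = 30*w^2 - 155*w + 90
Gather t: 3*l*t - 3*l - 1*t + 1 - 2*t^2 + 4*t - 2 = -3*l - 2*t^2 + t*(3*l + 3) - 1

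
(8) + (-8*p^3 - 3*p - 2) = -8*p^3 - 3*p + 6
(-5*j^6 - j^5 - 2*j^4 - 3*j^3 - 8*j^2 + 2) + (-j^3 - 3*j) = -5*j^6 - j^5 - 2*j^4 - 4*j^3 - 8*j^2 - 3*j + 2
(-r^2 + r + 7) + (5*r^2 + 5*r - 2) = 4*r^2 + 6*r + 5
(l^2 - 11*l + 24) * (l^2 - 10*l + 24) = l^4 - 21*l^3 + 158*l^2 - 504*l + 576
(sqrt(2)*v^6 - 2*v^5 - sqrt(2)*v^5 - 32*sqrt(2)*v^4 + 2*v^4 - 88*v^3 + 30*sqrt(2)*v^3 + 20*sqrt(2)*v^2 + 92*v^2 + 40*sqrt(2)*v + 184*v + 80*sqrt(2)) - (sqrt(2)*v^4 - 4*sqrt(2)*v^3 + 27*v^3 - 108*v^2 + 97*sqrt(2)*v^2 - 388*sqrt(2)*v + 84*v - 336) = sqrt(2)*v^6 - 2*v^5 - sqrt(2)*v^5 - 33*sqrt(2)*v^4 + 2*v^4 - 115*v^3 + 34*sqrt(2)*v^3 - 77*sqrt(2)*v^2 + 200*v^2 + 100*v + 428*sqrt(2)*v + 80*sqrt(2) + 336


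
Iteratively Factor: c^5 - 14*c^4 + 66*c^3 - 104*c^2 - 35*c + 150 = (c - 5)*(c^4 - 9*c^3 + 21*c^2 + c - 30) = (c - 5)^2*(c^3 - 4*c^2 + c + 6) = (c - 5)^2*(c - 3)*(c^2 - c - 2) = (c - 5)^2*(c - 3)*(c + 1)*(c - 2)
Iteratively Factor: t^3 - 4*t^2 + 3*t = (t)*(t^2 - 4*t + 3) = t*(t - 3)*(t - 1)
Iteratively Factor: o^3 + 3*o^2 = (o)*(o^2 + 3*o) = o^2*(o + 3)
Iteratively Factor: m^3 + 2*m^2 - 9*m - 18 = (m - 3)*(m^2 + 5*m + 6) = (m - 3)*(m + 3)*(m + 2)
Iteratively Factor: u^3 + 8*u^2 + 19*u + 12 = (u + 4)*(u^2 + 4*u + 3) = (u + 1)*(u + 4)*(u + 3)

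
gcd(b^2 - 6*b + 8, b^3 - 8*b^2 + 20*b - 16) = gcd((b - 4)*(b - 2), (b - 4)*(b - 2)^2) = b^2 - 6*b + 8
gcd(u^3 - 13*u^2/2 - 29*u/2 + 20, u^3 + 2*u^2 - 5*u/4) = u + 5/2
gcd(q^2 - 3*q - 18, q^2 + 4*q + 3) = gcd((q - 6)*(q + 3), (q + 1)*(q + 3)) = q + 3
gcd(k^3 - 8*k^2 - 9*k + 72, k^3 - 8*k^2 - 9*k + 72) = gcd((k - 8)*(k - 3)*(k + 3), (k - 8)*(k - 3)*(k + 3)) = k^3 - 8*k^2 - 9*k + 72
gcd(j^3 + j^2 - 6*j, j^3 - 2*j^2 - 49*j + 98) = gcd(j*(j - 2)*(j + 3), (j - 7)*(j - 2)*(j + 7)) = j - 2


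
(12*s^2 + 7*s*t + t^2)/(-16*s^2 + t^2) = (-3*s - t)/(4*s - t)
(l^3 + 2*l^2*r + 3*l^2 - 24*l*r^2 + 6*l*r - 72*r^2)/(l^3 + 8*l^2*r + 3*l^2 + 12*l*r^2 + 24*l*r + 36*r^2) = (l - 4*r)/(l + 2*r)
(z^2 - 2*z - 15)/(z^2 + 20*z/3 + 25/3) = 3*(z^2 - 2*z - 15)/(3*z^2 + 20*z + 25)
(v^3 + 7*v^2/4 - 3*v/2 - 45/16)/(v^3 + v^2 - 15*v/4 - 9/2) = (v - 5/4)/(v - 2)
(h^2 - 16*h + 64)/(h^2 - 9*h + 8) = (h - 8)/(h - 1)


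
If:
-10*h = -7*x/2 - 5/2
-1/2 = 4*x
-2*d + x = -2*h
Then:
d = 23/160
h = 33/160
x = -1/8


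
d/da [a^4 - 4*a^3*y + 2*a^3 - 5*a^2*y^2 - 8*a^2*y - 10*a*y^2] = 4*a^3 - 12*a^2*y + 6*a^2 - 10*a*y^2 - 16*a*y - 10*y^2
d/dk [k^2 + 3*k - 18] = 2*k + 3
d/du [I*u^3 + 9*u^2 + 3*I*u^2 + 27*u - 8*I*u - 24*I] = 3*I*u^2 + 6*u*(3 + I) + 27 - 8*I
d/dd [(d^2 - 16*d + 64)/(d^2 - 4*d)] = 4*(3*d^2 - 32*d + 64)/(d^2*(d^2 - 8*d + 16))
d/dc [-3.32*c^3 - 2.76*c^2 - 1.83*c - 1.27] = -9.96*c^2 - 5.52*c - 1.83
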